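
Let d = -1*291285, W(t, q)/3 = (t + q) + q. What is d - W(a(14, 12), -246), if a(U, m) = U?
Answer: -289851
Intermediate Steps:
W(t, q) = 3*t + 6*q (W(t, q) = 3*((t + q) + q) = 3*((q + t) + q) = 3*(t + 2*q) = 3*t + 6*q)
d = -291285
d - W(a(14, 12), -246) = -291285 - (3*14 + 6*(-246)) = -291285 - (42 - 1476) = -291285 - 1*(-1434) = -291285 + 1434 = -289851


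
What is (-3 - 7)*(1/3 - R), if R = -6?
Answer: -190/3 ≈ -63.333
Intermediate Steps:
(-3 - 7)*(1/3 - R) = (-3 - 7)*(1/3 - 1*(-6)) = -10*(1*(⅓) + 6) = -10*(⅓ + 6) = -10*19/3 = -190/3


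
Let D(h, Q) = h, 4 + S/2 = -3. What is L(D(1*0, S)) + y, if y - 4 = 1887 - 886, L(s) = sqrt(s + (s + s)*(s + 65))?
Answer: 1005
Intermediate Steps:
S = -14 (S = -8 + 2*(-3) = -8 - 6 = -14)
L(s) = sqrt(s + 2*s*(65 + s)) (L(s) = sqrt(s + (2*s)*(65 + s)) = sqrt(s + 2*s*(65 + s)))
y = 1005 (y = 4 + (1887 - 886) = 4 + 1001 = 1005)
L(D(1*0, S)) + y = sqrt((1*0)*(131 + 2*(1*0))) + 1005 = sqrt(0*(131 + 2*0)) + 1005 = sqrt(0*(131 + 0)) + 1005 = sqrt(0*131) + 1005 = sqrt(0) + 1005 = 0 + 1005 = 1005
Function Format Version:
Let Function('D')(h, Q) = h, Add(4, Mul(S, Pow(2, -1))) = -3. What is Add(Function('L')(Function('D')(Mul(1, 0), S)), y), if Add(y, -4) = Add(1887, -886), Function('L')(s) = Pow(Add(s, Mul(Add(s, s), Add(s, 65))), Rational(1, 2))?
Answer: 1005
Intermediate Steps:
S = -14 (S = Add(-8, Mul(2, -3)) = Add(-8, -6) = -14)
Function('L')(s) = Pow(Add(s, Mul(2, s, Add(65, s))), Rational(1, 2)) (Function('L')(s) = Pow(Add(s, Mul(Mul(2, s), Add(65, s))), Rational(1, 2)) = Pow(Add(s, Mul(2, s, Add(65, s))), Rational(1, 2)))
y = 1005 (y = Add(4, Add(1887, -886)) = Add(4, 1001) = 1005)
Add(Function('L')(Function('D')(Mul(1, 0), S)), y) = Add(Pow(Mul(Mul(1, 0), Add(131, Mul(2, Mul(1, 0)))), Rational(1, 2)), 1005) = Add(Pow(Mul(0, Add(131, Mul(2, 0))), Rational(1, 2)), 1005) = Add(Pow(Mul(0, Add(131, 0)), Rational(1, 2)), 1005) = Add(Pow(Mul(0, 131), Rational(1, 2)), 1005) = Add(Pow(0, Rational(1, 2)), 1005) = Add(0, 1005) = 1005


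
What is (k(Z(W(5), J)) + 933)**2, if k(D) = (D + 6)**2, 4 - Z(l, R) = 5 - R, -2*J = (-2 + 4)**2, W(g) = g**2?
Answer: 887364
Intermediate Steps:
J = -2 (J = -(-2 + 4)**2/2 = -1/2*2**2 = -1/2*4 = -2)
Z(l, R) = -1 + R (Z(l, R) = 4 - (5 - R) = 4 + (-5 + R) = -1 + R)
k(D) = (6 + D)**2
(k(Z(W(5), J)) + 933)**2 = ((6 + (-1 - 2))**2 + 933)**2 = ((6 - 3)**2 + 933)**2 = (3**2 + 933)**2 = (9 + 933)**2 = 942**2 = 887364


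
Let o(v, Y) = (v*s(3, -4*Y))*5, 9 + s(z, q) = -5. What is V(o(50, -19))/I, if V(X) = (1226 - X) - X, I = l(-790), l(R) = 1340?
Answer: 4113/670 ≈ 6.1388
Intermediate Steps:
I = 1340
s(z, q) = -14 (s(z, q) = -9 - 5 = -14)
o(v, Y) = -70*v (o(v, Y) = (v*(-14))*5 = -14*v*5 = -70*v)
V(X) = 1226 - 2*X
V(o(50, -19))/I = (1226 - (-140)*50)/1340 = (1226 - 2*(-3500))*(1/1340) = (1226 + 7000)*(1/1340) = 8226*(1/1340) = 4113/670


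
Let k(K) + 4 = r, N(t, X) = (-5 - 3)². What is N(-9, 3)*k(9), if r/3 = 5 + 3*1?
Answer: 1280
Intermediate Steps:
N(t, X) = 64 (N(t, X) = (-8)² = 64)
r = 24 (r = 3*(5 + 3*1) = 3*(5 + 3) = 3*8 = 24)
k(K) = 20 (k(K) = -4 + 24 = 20)
N(-9, 3)*k(9) = 64*20 = 1280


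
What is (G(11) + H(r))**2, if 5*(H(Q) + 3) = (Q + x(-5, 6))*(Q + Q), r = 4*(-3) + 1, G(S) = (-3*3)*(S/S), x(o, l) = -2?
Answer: 51076/25 ≈ 2043.0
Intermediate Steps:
G(S) = -9 (G(S) = -9*1 = -9)
r = -11 (r = -12 + 1 = -11)
H(Q) = -3 + 2*Q*(-2 + Q)/5 (H(Q) = -3 + ((Q - 2)*(Q + Q))/5 = -3 + ((-2 + Q)*(2*Q))/5 = -3 + (2*Q*(-2 + Q))/5 = -3 + 2*Q*(-2 + Q)/5)
(G(11) + H(r))**2 = (-9 + (-3 - 4/5*(-11) + (2/5)*(-11)**2))**2 = (-9 + (-3 + 44/5 + (2/5)*121))**2 = (-9 + (-3 + 44/5 + 242/5))**2 = (-9 + 271/5)**2 = (226/5)**2 = 51076/25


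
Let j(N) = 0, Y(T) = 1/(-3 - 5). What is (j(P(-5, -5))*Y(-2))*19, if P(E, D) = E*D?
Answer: 0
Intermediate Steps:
P(E, D) = D*E
Y(T) = -⅛ (Y(T) = 1/(-8) = -⅛)
(j(P(-5, -5))*Y(-2))*19 = (0*(-⅛))*19 = 0*19 = 0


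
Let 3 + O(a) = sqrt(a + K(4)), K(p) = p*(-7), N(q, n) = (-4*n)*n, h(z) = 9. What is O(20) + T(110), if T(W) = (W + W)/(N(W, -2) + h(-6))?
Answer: -241/7 + 2*I*sqrt(2) ≈ -34.429 + 2.8284*I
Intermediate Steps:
N(q, n) = -4*n**2
K(p) = -7*p
T(W) = -2*W/7 (T(W) = (W + W)/(-4*(-2)**2 + 9) = (2*W)/(-4*4 + 9) = (2*W)/(-16 + 9) = (2*W)/(-7) = (2*W)*(-1/7) = -2*W/7)
O(a) = -3 + sqrt(-28 + a) (O(a) = -3 + sqrt(a - 7*4) = -3 + sqrt(a - 28) = -3 + sqrt(-28 + a))
O(20) + T(110) = (-3 + sqrt(-28 + 20)) - 2/7*110 = (-3 + sqrt(-8)) - 220/7 = (-3 + 2*I*sqrt(2)) - 220/7 = -241/7 + 2*I*sqrt(2)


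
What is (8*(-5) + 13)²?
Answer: 729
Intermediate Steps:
(8*(-5) + 13)² = (-40 + 13)² = (-27)² = 729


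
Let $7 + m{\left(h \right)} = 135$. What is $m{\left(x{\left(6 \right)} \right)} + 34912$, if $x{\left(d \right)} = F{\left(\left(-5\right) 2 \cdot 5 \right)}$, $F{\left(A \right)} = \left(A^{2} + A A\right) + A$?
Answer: $35040$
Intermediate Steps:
$F{\left(A \right)} = A + 2 A^{2}$ ($F{\left(A \right)} = \left(A^{2} + A^{2}\right) + A = 2 A^{2} + A = A + 2 A^{2}$)
$x{\left(d \right)} = 4950$ ($x{\left(d \right)} = \left(-5\right) 2 \cdot 5 \left(1 + 2 \left(-5\right) 2 \cdot 5\right) = \left(-10\right) 5 \left(1 + 2 \left(\left(-10\right) 5\right)\right) = - 50 \left(1 + 2 \left(-50\right)\right) = - 50 \left(1 - 100\right) = \left(-50\right) \left(-99\right) = 4950$)
$m{\left(h \right)} = 128$ ($m{\left(h \right)} = -7 + 135 = 128$)
$m{\left(x{\left(6 \right)} \right)} + 34912 = 128 + 34912 = 35040$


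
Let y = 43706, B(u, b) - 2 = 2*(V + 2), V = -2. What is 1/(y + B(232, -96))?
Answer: 1/43708 ≈ 2.2879e-5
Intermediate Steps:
B(u, b) = 2 (B(u, b) = 2 + 2*(-2 + 2) = 2 + 2*0 = 2 + 0 = 2)
1/(y + B(232, -96)) = 1/(43706 + 2) = 1/43708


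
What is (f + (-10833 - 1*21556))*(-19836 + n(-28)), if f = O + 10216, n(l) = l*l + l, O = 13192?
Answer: 171357480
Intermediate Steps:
n(l) = l + l² (n(l) = l² + l = l + l²)
f = 23408 (f = 13192 + 10216 = 23408)
(f + (-10833 - 1*21556))*(-19836 + n(-28)) = (23408 + (-10833 - 1*21556))*(-19836 - 28*(1 - 28)) = (23408 + (-10833 - 21556))*(-19836 - 28*(-27)) = (23408 - 32389)*(-19836 + 756) = -8981*(-19080) = 171357480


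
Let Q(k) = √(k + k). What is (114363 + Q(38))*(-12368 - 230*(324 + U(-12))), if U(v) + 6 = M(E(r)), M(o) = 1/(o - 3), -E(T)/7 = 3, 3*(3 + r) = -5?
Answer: -39111421701/4 - 1025981*√19/6 ≈ -9.7786e+9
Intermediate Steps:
Q(k) = √2*√k (Q(k) = √(2*k) = √2*√k)
r = -14/3 (r = -3 + (⅓)*(-5) = -3 - 5/3 = -14/3 ≈ -4.6667)
E(T) = -21 (E(T) = -7*3 = -21)
M(o) = 1/(-3 + o)
U(v) = -145/24 (U(v) = -6 + 1/(-3 - 21) = -6 + 1/(-24) = -6 - 1/24 = -145/24)
(114363 + Q(38))*(-12368 - 230*(324 + U(-12))) = (114363 + √2*√38)*(-12368 - 230*(324 - 145/24)) = (114363 + 2*√19)*(-12368 - 230*7631/24) = (114363 + 2*√19)*(-12368 - 877565/12) = (114363 + 2*√19)*(-1025981/12) = -39111421701/4 - 1025981*√19/6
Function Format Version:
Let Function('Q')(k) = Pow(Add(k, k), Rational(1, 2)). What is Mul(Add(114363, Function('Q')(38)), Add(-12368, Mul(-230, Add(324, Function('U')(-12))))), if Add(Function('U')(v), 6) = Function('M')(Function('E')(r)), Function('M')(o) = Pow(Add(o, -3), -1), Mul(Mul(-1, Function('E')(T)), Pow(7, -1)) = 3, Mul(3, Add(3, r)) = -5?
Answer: Add(Rational(-39111421701, 4), Mul(Rational(-1025981, 6), Pow(19, Rational(1, 2)))) ≈ -9.7786e+9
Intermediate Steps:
Function('Q')(k) = Mul(Pow(2, Rational(1, 2)), Pow(k, Rational(1, 2))) (Function('Q')(k) = Pow(Mul(2, k), Rational(1, 2)) = Mul(Pow(2, Rational(1, 2)), Pow(k, Rational(1, 2))))
r = Rational(-14, 3) (r = Add(-3, Mul(Rational(1, 3), -5)) = Add(-3, Rational(-5, 3)) = Rational(-14, 3) ≈ -4.6667)
Function('E')(T) = -21 (Function('E')(T) = Mul(-7, 3) = -21)
Function('M')(o) = Pow(Add(-3, o), -1)
Function('U')(v) = Rational(-145, 24) (Function('U')(v) = Add(-6, Pow(Add(-3, -21), -1)) = Add(-6, Pow(-24, -1)) = Add(-6, Rational(-1, 24)) = Rational(-145, 24))
Mul(Add(114363, Function('Q')(38)), Add(-12368, Mul(-230, Add(324, Function('U')(-12))))) = Mul(Add(114363, Mul(Pow(2, Rational(1, 2)), Pow(38, Rational(1, 2)))), Add(-12368, Mul(-230, Add(324, Rational(-145, 24))))) = Mul(Add(114363, Mul(2, Pow(19, Rational(1, 2)))), Add(-12368, Mul(-230, Rational(7631, 24)))) = Mul(Add(114363, Mul(2, Pow(19, Rational(1, 2)))), Add(-12368, Rational(-877565, 12))) = Mul(Add(114363, Mul(2, Pow(19, Rational(1, 2)))), Rational(-1025981, 12)) = Add(Rational(-39111421701, 4), Mul(Rational(-1025981, 6), Pow(19, Rational(1, 2))))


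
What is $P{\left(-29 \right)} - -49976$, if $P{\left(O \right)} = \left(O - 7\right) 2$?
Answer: $49904$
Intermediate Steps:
$P{\left(O \right)} = -14 + 2 O$ ($P{\left(O \right)} = \left(-7 + O\right) 2 = -14 + 2 O$)
$P{\left(-29 \right)} - -49976 = \left(-14 + 2 \left(-29\right)\right) - -49976 = \left(-14 - 58\right) + 49976 = -72 + 49976 = 49904$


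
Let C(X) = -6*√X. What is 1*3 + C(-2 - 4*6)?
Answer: 3 - 6*I*√26 ≈ 3.0 - 30.594*I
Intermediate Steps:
1*3 + C(-2 - 4*6) = 1*3 - 6*√(-2 - 4*6) = 3 - 6*√(-2 - 24) = 3 - 6*I*√26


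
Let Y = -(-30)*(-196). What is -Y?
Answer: 5880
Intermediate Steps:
Y = -5880 (Y = -30*196 = -5880)
-Y = -1*(-5880) = 5880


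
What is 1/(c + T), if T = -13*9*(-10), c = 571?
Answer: 1/1741 ≈ 0.00057438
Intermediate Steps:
T = 1170 (T = -117*(-10) = 1170)
1/(c + T) = 1/(571 + 1170) = 1/1741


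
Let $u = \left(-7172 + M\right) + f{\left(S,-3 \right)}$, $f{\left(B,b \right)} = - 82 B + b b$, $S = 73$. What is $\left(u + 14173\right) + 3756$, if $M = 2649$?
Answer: $7429$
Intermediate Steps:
$f{\left(B,b \right)} = b^{2} - 82 B$ ($f{\left(B,b \right)} = - 82 B + b^{2} = b^{2} - 82 B$)
$u = -10500$ ($u = \left(-7172 + 2649\right) + \left(\left(-3\right)^{2} - 5986\right) = -4523 + \left(9 - 5986\right) = -4523 - 5977 = -10500$)
$\left(u + 14173\right) + 3756 = \left(-10500 + 14173\right) + 3756 = 3673 + 3756 = 7429$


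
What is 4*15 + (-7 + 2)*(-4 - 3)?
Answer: 95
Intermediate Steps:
4*15 + (-7 + 2)*(-4 - 3) = 60 - 5*(-7) = 60 + 35 = 95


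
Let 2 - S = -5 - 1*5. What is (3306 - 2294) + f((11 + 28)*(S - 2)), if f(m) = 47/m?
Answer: 394727/390 ≈ 1012.1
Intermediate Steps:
S = 12 (S = 2 - (-5 - 1*5) = 2 - (-5 - 5) = 2 - 1*(-10) = 2 + 10 = 12)
(3306 - 2294) + f((11 + 28)*(S - 2)) = (3306 - 2294) + 47/(((11 + 28)*(12 - 2))) = 1012 + 47/((39*10)) = 1012 + 47/390 = 394727/390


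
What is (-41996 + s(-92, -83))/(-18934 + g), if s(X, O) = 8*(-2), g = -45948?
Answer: 21006/32441 ≈ 0.64751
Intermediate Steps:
s(X, O) = -16
(-41996 + s(-92, -83))/(-18934 + g) = (-41996 - 16)/(-18934 - 45948) = -42012/(-64882) = -42012*(-1/64882) = 21006/32441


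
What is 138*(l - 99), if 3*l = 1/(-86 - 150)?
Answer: -1612139/118 ≈ -13662.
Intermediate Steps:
l = -1/708 (l = 1/(3*(-86 - 150)) = (1/3)/(-236) = (1/3)*(-1/236) = -1/708 ≈ -0.0014124)
138*(l - 99) = 138*(-1/708 - 99) = 138*(-70093/708) = -1612139/118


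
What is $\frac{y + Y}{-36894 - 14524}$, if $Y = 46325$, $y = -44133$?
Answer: $- \frac{1096}{25709} \approx -0.042631$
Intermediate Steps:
$\frac{y + Y}{-36894 - 14524} = \frac{-44133 + 46325}{-36894 - 14524} = \frac{2192}{-51418} = 2192 \left(- \frac{1}{51418}\right) = - \frac{1096}{25709}$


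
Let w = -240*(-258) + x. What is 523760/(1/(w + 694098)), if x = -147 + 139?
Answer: 395967797600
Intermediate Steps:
x = -8
w = 61912 (w = -240*(-258) - 8 = 61920 - 8 = 61912)
523760/(1/(w + 694098)) = 523760/(1/(61912 + 694098)) = 523760/(1/756010) = 523760*756010 = 395967797600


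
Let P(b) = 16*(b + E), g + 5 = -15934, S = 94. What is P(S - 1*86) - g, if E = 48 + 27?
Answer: 17267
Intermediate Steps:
E = 75
g = -15939 (g = -5 - 15934 = -15939)
P(b) = 1200 + 16*b (P(b) = 16*(b + 75) = 16*(75 + b) = 1200 + 16*b)
P(S - 1*86) - g = (1200 + 16*(94 - 1*86)) - 1*(-15939) = (1200 + 16*(94 - 86)) + 15939 = (1200 + 16*8) + 15939 = (1200 + 128) + 15939 = 1328 + 15939 = 17267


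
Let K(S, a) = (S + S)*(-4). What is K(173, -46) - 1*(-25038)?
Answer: 23654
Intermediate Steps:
K(S, a) = -8*S (K(S, a) = (2*S)*(-4) = -8*S)
K(173, -46) - 1*(-25038) = -8*173 - 1*(-25038) = -1384 + 25038 = 23654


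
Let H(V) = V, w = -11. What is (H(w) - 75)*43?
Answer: -3698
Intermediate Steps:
(H(w) - 75)*43 = (-11 - 75)*43 = -86*43 = -3698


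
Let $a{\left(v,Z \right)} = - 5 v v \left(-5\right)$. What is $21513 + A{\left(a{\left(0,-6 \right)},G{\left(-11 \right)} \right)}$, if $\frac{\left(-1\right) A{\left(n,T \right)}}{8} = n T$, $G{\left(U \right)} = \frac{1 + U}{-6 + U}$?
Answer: $21513$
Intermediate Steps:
$G{\left(U \right)} = \frac{1 + U}{-6 + U}$
$a{\left(v,Z \right)} = 25 v^{2}$ ($a{\left(v,Z \right)} = - 5 v^{2} \left(-5\right) = - 5 \left(- 5 v^{2}\right) = 25 v^{2}$)
$A{\left(n,T \right)} = - 8 T n$ ($A{\left(n,T \right)} = - 8 n T = - 8 T n$)
$21513 + A{\left(a{\left(0,-6 \right)},G{\left(-11 \right)} \right)} = 21513 - 8 \frac{1 - 11}{-6 - 11} \cdot 25 \cdot 0^{2} = 21513 - 8 \frac{1}{-17} \left(-10\right) 25 \cdot 0 = 21513 - 8 \left(\left(- \frac{1}{17}\right) \left(-10\right)\right) 0 = 21513 - \frac{80}{17} \cdot 0 = 21513 + 0 = 21513$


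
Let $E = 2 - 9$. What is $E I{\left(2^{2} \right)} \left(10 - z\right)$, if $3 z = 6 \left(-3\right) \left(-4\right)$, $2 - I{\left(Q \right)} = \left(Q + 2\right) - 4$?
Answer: $0$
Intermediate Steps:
$I{\left(Q \right)} = 4 - Q$ ($I{\left(Q \right)} = 2 - \left(\left(Q + 2\right) - 4\right) = 2 - \left(\left(2 + Q\right) - 4\right) = 2 - \left(-2 + Q\right) = 4 - Q$)
$z = 24$ ($z = \frac{6 \left(-3\right) \left(-4\right)}{3} = \frac{\left(-18\right) \left(-4\right)}{3} = \frac{1}{3} \cdot 72 = 24$)
$E = -7$
$E I{\left(2^{2} \right)} \left(10 - z\right) = - 7 \left(4 - 2^{2}\right) \left(10 - 24\right) = - 7 \left(4 - 4\right) \left(10 - 24\right) = - 7 \left(4 - 4\right) \left(-14\right) = \left(-7\right) 0 \left(-14\right) = 0 \left(-14\right) = 0$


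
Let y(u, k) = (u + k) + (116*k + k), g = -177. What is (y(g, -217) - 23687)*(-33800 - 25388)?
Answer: 2928030360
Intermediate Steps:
y(u, k) = u + 118*k (y(u, k) = (k + u) + 117*k = u + 118*k)
(y(g, -217) - 23687)*(-33800 - 25388) = ((-177 + 118*(-217)) - 23687)*(-33800 - 25388) = ((-177 - 25606) - 23687)*(-59188) = (-25783 - 23687)*(-59188) = -49470*(-59188) = 2928030360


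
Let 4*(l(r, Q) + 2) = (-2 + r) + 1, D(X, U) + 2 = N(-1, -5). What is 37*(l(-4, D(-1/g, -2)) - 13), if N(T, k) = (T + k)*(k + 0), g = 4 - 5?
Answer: -2405/4 ≈ -601.25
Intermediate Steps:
g = -1
N(T, k) = k*(T + k) (N(T, k) = (T + k)*k = k*(T + k))
D(X, U) = 28 (D(X, U) = -2 - 5*(-1 - 5) = -2 - 5*(-6) = -2 + 30 = 28)
l(r, Q) = -9/4 + r/4 (l(r, Q) = -2 + ((-2 + r) + 1)/4 = -2 + (-1 + r)/4 = -2 + (-¼ + r/4) = -9/4 + r/4)
37*(l(-4, D(-1/g, -2)) - 13) = 37*((-9/4 + (¼)*(-4)) - 13) = 37*((-9/4 - 1) - 13) = 37*(-13/4 - 13) = 37*(-65/4) = -2405/4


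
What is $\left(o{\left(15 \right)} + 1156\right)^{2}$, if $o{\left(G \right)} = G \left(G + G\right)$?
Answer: $2579236$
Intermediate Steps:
$o{\left(G \right)} = 2 G^{2}$ ($o{\left(G \right)} = G 2 G = 2 G^{2}$)
$\left(o{\left(15 \right)} + 1156\right)^{2} = \left(2 \cdot 15^{2} + 1156\right)^{2} = \left(2 \cdot 225 + 1156\right)^{2} = \left(450 + 1156\right)^{2} = 1606^{2} = 2579236$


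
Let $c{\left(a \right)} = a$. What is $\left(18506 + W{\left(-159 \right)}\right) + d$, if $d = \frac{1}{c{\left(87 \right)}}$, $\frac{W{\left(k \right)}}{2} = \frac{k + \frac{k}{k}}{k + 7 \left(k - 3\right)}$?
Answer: $\frac{693929077}{37497} \approx 18506.0$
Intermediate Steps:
$W{\left(k \right)} = \frac{2 \left(1 + k\right)}{-21 + 8 k}$ ($W{\left(k \right)} = 2 \frac{k + \frac{k}{k}}{k + 7 \left(k - 3\right)} = 2 \frac{k + 1}{k + 7 \left(-3 + k\right)} = 2 \frac{1 + k}{k + \left(-21 + 7 k\right)} = 2 \frac{1 + k}{-21 + 8 k} = \frac{2 \left(1 + k\right)}{-21 + 8 k}$)
$d = \frac{1}{87} \approx 0.011494$
$\left(18506 + W{\left(-159 \right)}\right) + d = \left(18506 + \frac{2 \left(1 - 159\right)}{-21 + 8 \left(-159\right)}\right) + \frac{1}{87} = \left(18506 + 2 \frac{1}{-21 - 1272} \left(-158\right)\right) + \frac{1}{87} = \left(18506 + 2 \frac{1}{-1293} \left(-158\right)\right) + \frac{1}{87} = \left(18506 + 2 \left(- \frac{1}{1293}\right) \left(-158\right)\right) + \frac{1}{87} = \left(18506 + \frac{316}{1293}\right) + \frac{1}{87} = \frac{23928574}{1293} + \frac{1}{87} = \frac{693929077}{37497}$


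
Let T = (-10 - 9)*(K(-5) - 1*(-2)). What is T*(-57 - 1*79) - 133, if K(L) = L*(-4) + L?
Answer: 43795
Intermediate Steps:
K(L) = -3*L (K(L) = -4*L + L = -3*L)
T = -323 (T = (-10 - 9)*(-3*(-5) - 1*(-2)) = -19*(15 + 2) = -19*17 = -323)
T*(-57 - 1*79) - 133 = -323*(-57 - 1*79) - 133 = -323*(-57 - 79) - 133 = -323*(-136) - 133 = 43928 - 133 = 43795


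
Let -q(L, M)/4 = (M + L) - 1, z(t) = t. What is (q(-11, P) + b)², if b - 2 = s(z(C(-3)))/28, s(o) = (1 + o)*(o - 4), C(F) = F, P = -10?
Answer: 32761/4 ≈ 8190.3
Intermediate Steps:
q(L, M) = 4 - 4*L - 4*M (q(L, M) = -4*((M + L) - 1) = -4*((L + M) - 1) = -4*(-1 + L + M) = 4 - 4*L - 4*M)
s(o) = (1 + o)*(-4 + o)
b = 5/2 (b = 2 + (-4 + (-3)² - 3*(-3))/28 = 2 + (-4 + 9 + 9)*(1/28) = 2 + 14*(1/28) = 2 + ½ = 5/2 ≈ 2.5000)
(q(-11, P) + b)² = ((4 - 4*(-11) - 4*(-10)) + 5/2)² = ((4 + 44 + 40) + 5/2)² = (88 + 5/2)² = (181/2)² = 32761/4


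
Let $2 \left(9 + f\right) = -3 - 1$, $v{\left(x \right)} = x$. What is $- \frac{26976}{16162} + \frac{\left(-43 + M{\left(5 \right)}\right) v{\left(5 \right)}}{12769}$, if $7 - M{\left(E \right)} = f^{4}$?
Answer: $- \frac{765252457}{103186289} \approx -7.4162$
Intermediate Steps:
$f = -11$ ($f = -9 + \frac{-3 - 1}{2} = -9 + \frac{1}{2} \left(-4\right) = -9 - 2 = -11$)
$M{\left(E \right)} = -14634$ ($M{\left(E \right)} = 7 - \left(-11\right)^{4} = 7 - 14641 = -14634$)
$- \frac{26976}{16162} + \frac{\left(-43 + M{\left(5 \right)}\right) v{\left(5 \right)}}{12769} = - \frac{26976}{16162} + \frac{\left(-43 - 14634\right) 5}{12769} = \left(-26976\right) \frac{1}{16162} + \left(-14677\right) 5 \cdot \frac{1}{12769} = - \frac{13488}{8081} - \frac{73385}{12769} = - \frac{765252457}{103186289}$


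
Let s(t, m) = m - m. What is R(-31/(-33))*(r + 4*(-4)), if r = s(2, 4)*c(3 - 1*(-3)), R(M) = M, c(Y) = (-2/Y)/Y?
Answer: -496/33 ≈ -15.030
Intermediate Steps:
s(t, m) = 0
c(Y) = -2/Y²
r = 0 (r = 0*(-2/(3 - 1*(-3))²) = 0*(-2/(3 + 3)²) = 0*(-2/6²) = 0*(-2*1/36) = 0*(-1/18) = 0)
R(-31/(-33))*(r + 4*(-4)) = (-31/(-33))*(0 + 4*(-4)) = (-31*(-1/33))*(0 - 16) = (31/33)*(-16) = -496/33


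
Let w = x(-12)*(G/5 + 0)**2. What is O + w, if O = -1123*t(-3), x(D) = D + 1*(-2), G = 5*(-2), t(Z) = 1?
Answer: -1179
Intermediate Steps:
G = -10
x(D) = -2 + D (x(D) = D - 2 = -2 + D)
w = -56 (w = (-2 - 12)*(-10/5 + 0)**2 = -14*(-10*1/5 + 0)**2 = -14*(-2 + 0)**2 = -14*(-2)**2 = -14*4 = -56)
O = -1123 (O = -1123*1 = -1123)
O + w = -1123 - 56 = -1179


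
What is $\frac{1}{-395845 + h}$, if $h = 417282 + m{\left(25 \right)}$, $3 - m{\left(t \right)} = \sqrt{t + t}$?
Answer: $\frac{2144}{45967355} + \frac{\sqrt{2}}{91934710} \approx 4.6657 \cdot 10^{-5}$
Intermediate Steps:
$m{\left(t \right)} = 3 - \sqrt{2} \sqrt{t}$ ($m{\left(t \right)} = 3 - \sqrt{t + t} = 3 - \sqrt{2 t} = 3 - \sqrt{2} \sqrt{t}$)
$h = 417285 - 5 \sqrt{2}$ ($h = 417282 + \left(3 - \sqrt{2} \sqrt{25}\right) = 417282 + \left(3 - \sqrt{2} \cdot 5\right) = 417282 + \left(3 - 5 \sqrt{2}\right) = 417285 - 5 \sqrt{2} \approx 4.1728 \cdot 10^{5}$)
$\frac{1}{-395845 + h} = \frac{1}{-395845 + \left(417285 - 5 \sqrt{2}\right)} = \frac{1}{21440 - 5 \sqrt{2}}$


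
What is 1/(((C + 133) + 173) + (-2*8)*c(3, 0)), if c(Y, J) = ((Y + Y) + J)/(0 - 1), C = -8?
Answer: 1/394 ≈ 0.0025381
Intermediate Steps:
c(Y, J) = -J - 2*Y (c(Y, J) = (2*Y + J)/(-1) = (J + 2*Y)*(-1) = -J - 2*Y)
1/(((C + 133) + 173) + (-2*8)*c(3, 0)) = 1/(((-8 + 133) + 173) + (-2*8)*(-1*0 - 2*3)) = 1/((125 + 173) - 16*(0 - 6)) = 1/(298 - 16*(-6)) = 1/(298 + 96) = 1/394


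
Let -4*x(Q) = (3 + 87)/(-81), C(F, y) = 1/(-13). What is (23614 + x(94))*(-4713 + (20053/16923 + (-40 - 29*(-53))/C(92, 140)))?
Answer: -173880850688293/304614 ≈ -5.7082e+8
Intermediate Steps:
C(F, y) = -1/13
x(Q) = 5/18 (x(Q) = -(3 + 87)/(4*(-81)) = -45*(-1)/(2*81) = -1/4*(-10/9) = 5/18)
(23614 + x(94))*(-4713 + (20053/16923 + (-40 - 29*(-53))/C(92, 140))) = (23614 + 5/18)*(-4713 + (20053/16923 + (-40 - 29*(-53))/(-1/13))) = 425057*(-4713 + (20053*(1/16923) + (-40 + 1537)*(-13)))/18 = 425057*(-4713 + (20053/16923 + 1497*(-13)))/18 = 425057*(-4713 + (20053/16923 - 19461))/18 = 425057*(-4713 - 329318450/16923)/18 = (425057/18)*(-409076549/16923) = -173880850688293/304614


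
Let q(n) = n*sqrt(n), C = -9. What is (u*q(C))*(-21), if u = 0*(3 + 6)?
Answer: 0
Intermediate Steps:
q(n) = n**(3/2)
u = 0 (u = 0*9 = 0)
(u*q(C))*(-21) = (0*(-9)**(3/2))*(-21) = (0*(-27*I))*(-21) = 0*(-21) = 0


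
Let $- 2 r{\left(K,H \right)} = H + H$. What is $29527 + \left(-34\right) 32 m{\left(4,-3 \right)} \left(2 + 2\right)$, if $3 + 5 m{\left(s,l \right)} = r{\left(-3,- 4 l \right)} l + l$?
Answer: $3415$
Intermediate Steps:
$r{\left(K,H \right)} = - H$ ($r{\left(K,H \right)} = - \frac{H + H}{2} = - \frac{2 H}{2} = - H$)
$m{\left(s,l \right)} = - \frac{3}{5} + \frac{l}{5} + \frac{4 l^{2}}{5}$ ($m{\left(s,l \right)} = - \frac{3}{5} + \frac{- \left(-4\right) l l + l}{5} = - \frac{3}{5} + \frac{4 l l + l}{5} = - \frac{3}{5} + \frac{4 l^{2} + l}{5} = - \frac{3}{5} + \frac{l + 4 l^{2}}{5} = - \frac{3}{5} + \left(\frac{l}{5} + \frac{4 l^{2}}{5}\right) = - \frac{3}{5} + \frac{l}{5} + \frac{4 l^{2}}{5}$)
$29527 + \left(-34\right) 32 m{\left(4,-3 \right)} \left(2 + 2\right) = 29527 + \left(-34\right) 32 \left(- \frac{3}{5} + \frac{1}{5} \left(-3\right) + \frac{4 \left(-3\right)^{2}}{5}\right) \left(2 + 2\right) = 29527 - 1088 \left(- \frac{3}{5} - \frac{3}{5} + \frac{4}{5} \cdot 9\right) 4 = 29527 - 1088 \left(- \frac{3}{5} - \frac{3}{5} + \frac{36}{5}\right) 4 = 29527 - 1088 \cdot 6 \cdot 4 = 29527 - 26112 = 3415$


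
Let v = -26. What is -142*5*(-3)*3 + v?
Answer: 6364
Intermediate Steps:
-142*5*(-3)*3 + v = -142*5*(-3)*3 - 26 = -(-2130)*3 - 26 = -142*(-45) - 26 = 6390 - 26 = 6364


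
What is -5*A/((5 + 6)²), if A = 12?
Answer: -60/121 ≈ -0.49587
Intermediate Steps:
-5*A/((5 + 6)²) = -60/((5 + 6)²) = -60/(11²) = -60/121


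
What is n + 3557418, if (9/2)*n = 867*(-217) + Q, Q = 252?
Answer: 10546996/3 ≈ 3.5157e+6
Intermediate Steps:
n = -125258/3 (n = 2*(867*(-217) + 252)/9 = 2*(-188139 + 252)/9 = (2/9)*(-187887) = -125258/3 ≈ -41753.)
n + 3557418 = -125258/3 + 3557418 = 10546996/3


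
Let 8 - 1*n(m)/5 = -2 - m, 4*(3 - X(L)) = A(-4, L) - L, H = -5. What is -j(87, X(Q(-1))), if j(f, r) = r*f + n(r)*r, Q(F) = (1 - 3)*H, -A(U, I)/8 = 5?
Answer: -13299/4 ≈ -3324.8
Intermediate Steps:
A(U, I) = -40 (A(U, I) = -8*5 = -40)
Q(F) = 10 (Q(F) = (1 - 3)*(-5) = -2*(-5) = 10)
X(L) = 13 + L/4 (X(L) = 3 - (-40 - L)/4 = 3 + (10 + L/4) = 13 + L/4)
n(m) = 50 + 5*m (n(m) = 40 - 5*(-2 - m) = 40 + (10 + 5*m) = 50 + 5*m)
j(f, r) = f*r + r*(50 + 5*r) (j(f, r) = r*f + (50 + 5*r)*r = f*r + r*(50 + 5*r))
-j(87, X(Q(-1))) = -(13 + (¼)*10)*(50 + 87 + 5*(13 + (¼)*10)) = -(13 + 5/2)*(50 + 87 + 5*(13 + 5/2)) = -31*(50 + 87 + 5*(31/2))/2 = -31*(50 + 87 + 155/2)/2 = -31*429/(2*2) = -1*13299/4 = -13299/4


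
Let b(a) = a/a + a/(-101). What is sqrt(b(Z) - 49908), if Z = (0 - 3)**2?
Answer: 2*I*sqrt(127275554)/101 ≈ 223.4*I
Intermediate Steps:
Z = 9 (Z = (-3)**2 = 9)
b(a) = 1 - a/101 (b(a) = 1 + a*(-1/101) = 1 - a/101)
sqrt(b(Z) - 49908) = sqrt((1 - 1/101*9) - 49908) = sqrt((1 - 9/101) - 49908) = sqrt(92/101 - 49908) = sqrt(-5040616/101) = 2*I*sqrt(127275554)/101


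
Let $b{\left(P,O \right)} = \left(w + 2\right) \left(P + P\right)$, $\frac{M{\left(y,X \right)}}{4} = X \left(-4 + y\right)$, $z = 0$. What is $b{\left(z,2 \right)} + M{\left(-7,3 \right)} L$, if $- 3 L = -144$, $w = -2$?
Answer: $-6336$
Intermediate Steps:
$M{\left(y,X \right)} = 4 X \left(-4 + y\right)$
$b{\left(P,O \right)} = 0$ ($b{\left(P,O \right)} = \left(-2 + 2\right) \left(P + P\right) = 0 \cdot 2 P = 0$)
$L = 48$ ($L = \left(- \frac{1}{3}\right) \left(-144\right) = 48$)
$b{\left(z,2 \right)} + M{\left(-7,3 \right)} L = 0 + 4 \cdot 3 \left(-4 - 7\right) 48 = 0 + 4 \cdot 3 \left(-11\right) 48 = 0 - 6336 = -6336$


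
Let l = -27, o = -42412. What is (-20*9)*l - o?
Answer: 47272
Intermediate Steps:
(-20*9)*l - o = -20*9*(-27) - 1*(-42412) = -180*(-27) + 42412 = 4860 + 42412 = 47272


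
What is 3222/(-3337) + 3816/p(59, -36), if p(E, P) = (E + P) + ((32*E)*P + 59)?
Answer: -115731342/113267791 ≈ -1.0217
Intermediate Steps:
p(E, P) = 59 + E + P + 32*E*P (p(E, P) = (E + P) + (32*E*P + 59) = (E + P) + (59 + 32*E*P) = 59 + E + P + 32*E*P)
3222/(-3337) + 3816/p(59, -36) = 3222/(-3337) + 3816/(59 + 59 - 36 + 32*59*(-36)) = 3222*(-1/3337) + 3816/(59 + 59 - 36 - 67968) = -3222/3337 + 3816/(-67886) = -3222/3337 + 3816*(-1/67886) = -3222/3337 - 1908/33943 = -115731342/113267791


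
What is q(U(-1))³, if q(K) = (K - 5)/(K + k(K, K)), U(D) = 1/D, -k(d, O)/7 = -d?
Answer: 27/64 ≈ 0.42188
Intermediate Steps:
k(d, O) = 7*d (k(d, O) = -(-7)*d = 7*d)
q(K) = (-5 + K)/(8*K) (q(K) = (K - 5)/(K + 7*K) = (-5 + K)/((8*K)) = (-5 + K)*(1/(8*K)) = (-5 + K)/(8*K))
q(U(-1))³ = ((-5 + 1/(-1))/(8*(1/(-1))))³ = ((⅛)*(-5 - 1)/(-1))³ = ((⅛)*(-1)*(-6))³ = (¾)³ = 27/64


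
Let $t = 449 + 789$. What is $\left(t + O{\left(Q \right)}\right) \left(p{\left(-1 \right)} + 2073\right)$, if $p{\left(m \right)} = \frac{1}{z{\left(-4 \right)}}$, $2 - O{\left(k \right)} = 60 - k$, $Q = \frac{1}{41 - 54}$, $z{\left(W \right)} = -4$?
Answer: $\frac{127175649}{52} \approx 2.4457 \cdot 10^{6}$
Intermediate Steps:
$Q = - \frac{1}{13}$ ($Q = \frac{1}{-13} = - \frac{1}{13} \approx -0.076923$)
$O{\left(k \right)} = -58 + k$ ($O{\left(k \right)} = 2 - \left(60 - k\right) = 2 + \left(-60 + k\right) = -58 + k$)
$p{\left(m \right)} = - \frac{1}{4}$ ($p{\left(m \right)} = \frac{1}{-4} = - \frac{1}{4}$)
$t = 1238$
$\left(t + O{\left(Q \right)}\right) \left(p{\left(-1 \right)} + 2073\right) = \left(1238 - \frac{755}{13}\right) \left(- \frac{1}{4} + 2073\right) = \left(1238 - \frac{755}{13}\right) \frac{8291}{4} = \frac{15339}{13} \cdot \frac{8291}{4} = \frac{127175649}{52}$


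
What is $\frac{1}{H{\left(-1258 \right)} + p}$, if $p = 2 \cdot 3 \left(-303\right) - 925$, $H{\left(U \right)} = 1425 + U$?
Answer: $- \frac{1}{2576} \approx -0.0003882$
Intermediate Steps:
$p = -2743$ ($p = 6 \left(-303\right) - 925 = -1818 - 925 = -2743$)
$\frac{1}{H{\left(-1258 \right)} + p} = \frac{1}{\left(1425 - 1258\right) - 2743} = \frac{1}{167 - 2743} = \frac{1}{-2576} = - \frac{1}{2576}$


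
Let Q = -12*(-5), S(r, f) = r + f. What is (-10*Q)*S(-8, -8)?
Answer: 9600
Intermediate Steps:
S(r, f) = f + r
Q = 60
(-10*Q)*S(-8, -8) = (-10*60)*(-8 - 8) = -600*(-16) = 9600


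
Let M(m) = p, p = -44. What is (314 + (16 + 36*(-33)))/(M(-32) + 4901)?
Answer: -286/1619 ≈ -0.17665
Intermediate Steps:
M(m) = -44
(314 + (16 + 36*(-33)))/(M(-32) + 4901) = (314 + (16 + 36*(-33)))/(-44 + 4901) = (314 + (16 - 1188))/4857 = (314 - 1172)*(1/4857) = -858*1/4857 = -286/1619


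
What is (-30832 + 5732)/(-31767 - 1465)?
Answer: 6275/8308 ≈ 0.75530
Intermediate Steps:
(-30832 + 5732)/(-31767 - 1465) = -25100/(-33232) = -25100*(-1/33232) = 6275/8308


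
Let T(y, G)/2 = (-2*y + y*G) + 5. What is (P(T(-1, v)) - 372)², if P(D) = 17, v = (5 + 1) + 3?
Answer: 126025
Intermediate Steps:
v = 9 (v = 6 + 3 = 9)
T(y, G) = 10 - 4*y + 2*G*y (T(y, G) = 2*((-2*y + y*G) + 5) = 2*((-2*y + G*y) + 5) = 2*(5 - 2*y + G*y) = 10 - 4*y + 2*G*y)
(P(T(-1, v)) - 372)² = (17 - 372)² = (-355)² = 126025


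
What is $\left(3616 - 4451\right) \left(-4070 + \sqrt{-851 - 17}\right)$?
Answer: $3398450 - 1670 i \sqrt{217} \approx 3.3984 \cdot 10^{6} - 24601.0 i$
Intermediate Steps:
$\left(3616 - 4451\right) \left(-4070 + \sqrt{-851 - 17}\right) = - 835 \left(-4070 + \sqrt{-851 + \left(-134 + 117\right)}\right) = - 835 \left(-4070 + \sqrt{-851 - 17}\right) = - 835 \left(-4070 + \sqrt{-868}\right) = - 835 \left(-4070 + 2 i \sqrt{217}\right) = 3398450 - 1670 i \sqrt{217}$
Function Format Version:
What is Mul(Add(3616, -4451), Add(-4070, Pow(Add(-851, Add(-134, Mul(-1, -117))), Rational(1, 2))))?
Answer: Add(3398450, Mul(-1670, I, Pow(217, Rational(1, 2)))) ≈ Add(3.3984e+6, Mul(-24601., I))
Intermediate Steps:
Mul(Add(3616, -4451), Add(-4070, Pow(Add(-851, Add(-134, Mul(-1, -117))), Rational(1, 2)))) = Mul(-835, Add(-4070, Pow(Add(-851, Add(-134, 117)), Rational(1, 2)))) = Mul(-835, Add(-4070, Pow(Add(-851, -17), Rational(1, 2)))) = Mul(-835, Add(-4070, Pow(-868, Rational(1, 2)))) = Mul(-835, Add(-4070, Mul(2, I, Pow(217, Rational(1, 2))))) = Add(3398450, Mul(-1670, I, Pow(217, Rational(1, 2))))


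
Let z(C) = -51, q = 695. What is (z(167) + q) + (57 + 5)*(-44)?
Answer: -2084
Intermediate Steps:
(z(167) + q) + (57 + 5)*(-44) = (-51 + 695) + (57 + 5)*(-44) = 644 + 62*(-44) = 644 - 2728 = -2084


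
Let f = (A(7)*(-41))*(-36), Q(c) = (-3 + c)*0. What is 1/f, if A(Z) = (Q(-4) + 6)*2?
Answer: 1/17712 ≈ 5.6459e-5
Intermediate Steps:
Q(c) = 0
A(Z) = 12 (A(Z) = (0 + 6)*2 = 6*2 = 12)
f = 17712 (f = (12*(-41))*(-36) = -492*(-36) = 17712)
1/f = 1/17712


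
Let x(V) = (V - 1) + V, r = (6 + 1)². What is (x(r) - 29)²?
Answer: 4624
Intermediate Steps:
r = 49 (r = 7² = 49)
x(V) = -1 + 2*V (x(V) = (-1 + V) + V = -1 + 2*V)
(x(r) - 29)² = ((-1 + 2*49) - 29)² = ((-1 + 98) - 29)² = (97 - 29)² = 68² = 4624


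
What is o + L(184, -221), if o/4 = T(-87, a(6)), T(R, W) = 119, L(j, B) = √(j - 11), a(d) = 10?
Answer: 476 + √173 ≈ 489.15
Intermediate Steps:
L(j, B) = √(-11 + j)
o = 476 (o = 4*119 = 476)
o + L(184, -221) = 476 + √(-11 + 184) = 476 + √173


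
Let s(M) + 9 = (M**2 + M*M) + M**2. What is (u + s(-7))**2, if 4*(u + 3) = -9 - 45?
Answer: 59049/4 ≈ 14762.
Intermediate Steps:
s(M) = -9 + 3*M**2 (s(M) = -9 + ((M**2 + M*M) + M**2) = -9 + ((M**2 + M**2) + M**2) = -9 + (2*M**2 + M**2) = -9 + 3*M**2)
u = -33/2 (u = -3 + (-9 - 45)/4 = -3 + (1/4)*(-54) = -3 - 27/2 = -33/2 ≈ -16.500)
(u + s(-7))**2 = (-33/2 + (-9 + 3*(-7)**2))**2 = (-33/2 + (-9 + 3*49))**2 = (-33/2 + (-9 + 147))**2 = (-33/2 + 138)**2 = (243/2)**2 = 59049/4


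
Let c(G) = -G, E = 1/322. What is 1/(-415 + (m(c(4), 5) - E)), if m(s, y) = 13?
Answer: -322/129445 ≈ -0.0024875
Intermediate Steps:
E = 1/322 ≈ 0.0031056
1/(-415 + (m(c(4), 5) - E)) = 1/(-415 + (13 - 1*1/322)) = 1/(-415 + (13 - 1/322)) = 1/(-415 + 4185/322) = 1/(-129445/322) = -322/129445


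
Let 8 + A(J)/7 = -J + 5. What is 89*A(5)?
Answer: -4984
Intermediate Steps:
A(J) = -21 - 7*J (A(J) = -56 + 7*(-J + 5) = -56 + 7*(5 - J) = -56 + (35 - 7*J) = -21 - 7*J)
89*A(5) = 89*(-21 - 7*5) = 89*(-21 - 35) = 89*(-56) = -4984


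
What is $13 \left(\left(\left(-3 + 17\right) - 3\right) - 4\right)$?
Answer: $91$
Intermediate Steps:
$13 \left(\left(\left(-3 + 17\right) - 3\right) - 4\right) = 13 \left(\left(14 - 3\right) - 4\right) = 13 \left(11 - 4\right) = 13 \cdot 7 = 91$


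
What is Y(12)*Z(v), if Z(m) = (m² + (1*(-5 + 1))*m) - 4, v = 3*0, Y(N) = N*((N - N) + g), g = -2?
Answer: 96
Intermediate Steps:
Y(N) = -2*N (Y(N) = N*((N - N) - 2) = N*(0 - 2) = N*(-2) = -2*N)
v = 0
Z(m) = -4 + m² - 4*m (Z(m) = (m² + (1*(-4))*m) - 4 = (m² - 4*m) - 4 = -4 + m² - 4*m)
Y(12)*Z(v) = (-2*12)*(-4 + 0² - 4*0) = -24*(-4 + 0 + 0) = -24*(-4) = 96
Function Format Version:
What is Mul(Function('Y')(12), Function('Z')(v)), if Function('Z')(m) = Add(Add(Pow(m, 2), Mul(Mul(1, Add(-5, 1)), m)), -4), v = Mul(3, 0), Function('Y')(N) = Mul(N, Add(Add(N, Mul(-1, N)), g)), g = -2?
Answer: 96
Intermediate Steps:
Function('Y')(N) = Mul(-2, N) (Function('Y')(N) = Mul(N, Add(Add(N, Mul(-1, N)), -2)) = Mul(N, Add(0, -2)) = Mul(N, -2) = Mul(-2, N))
v = 0
Function('Z')(m) = Add(-4, Pow(m, 2), Mul(-4, m)) (Function('Z')(m) = Add(Add(Pow(m, 2), Mul(Mul(1, -4), m)), -4) = Add(Add(Pow(m, 2), Mul(-4, m)), -4) = Add(-4, Pow(m, 2), Mul(-4, m)))
Mul(Function('Y')(12), Function('Z')(v)) = Mul(Mul(-2, 12), Add(-4, Pow(0, 2), Mul(-4, 0))) = Mul(-24, Add(-4, 0, 0)) = Mul(-24, -4) = 96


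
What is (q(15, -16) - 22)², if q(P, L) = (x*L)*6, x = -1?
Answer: 5476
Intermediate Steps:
q(P, L) = -6*L (q(P, L) = -L*6 = -6*L)
(q(15, -16) - 22)² = (-6*(-16) - 22)² = (96 - 22)² = 74² = 5476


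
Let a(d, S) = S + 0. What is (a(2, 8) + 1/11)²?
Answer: 7921/121 ≈ 65.463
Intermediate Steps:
a(d, S) = S
(a(2, 8) + 1/11)² = (8 + 1/11)² = (89/11)² = 7921/121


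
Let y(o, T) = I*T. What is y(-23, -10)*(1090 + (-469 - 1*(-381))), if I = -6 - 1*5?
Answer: 110220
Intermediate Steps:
I = -11 (I = -6 - 5 = -11)
y(o, T) = -11*T
y(-23, -10)*(1090 + (-469 - 1*(-381))) = (-11*(-10))*(1090 + (-469 - 1*(-381))) = 110*(1090 + (-469 + 381)) = 110*(1090 - 88) = 110*1002 = 110220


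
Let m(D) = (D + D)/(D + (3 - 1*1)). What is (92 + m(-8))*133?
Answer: 37772/3 ≈ 12591.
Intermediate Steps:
m(D) = 2*D/(2 + D) (m(D) = (2*D)/(D + (3 - 1)) = (2*D)/(D + 2) = (2*D)/(2 + D) = 2*D/(2 + D))
(92 + m(-8))*133 = (92 + 2*(-8)/(2 - 8))*133 = (92 + 2*(-8)/(-6))*133 = (92 + 2*(-8)*(-⅙))*133 = (92 + 8/3)*133 = (284/3)*133 = 37772/3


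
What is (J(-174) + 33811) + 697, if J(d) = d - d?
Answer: 34508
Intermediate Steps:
J(d) = 0
(J(-174) + 33811) + 697 = (0 + 33811) + 697 = 33811 + 697 = 34508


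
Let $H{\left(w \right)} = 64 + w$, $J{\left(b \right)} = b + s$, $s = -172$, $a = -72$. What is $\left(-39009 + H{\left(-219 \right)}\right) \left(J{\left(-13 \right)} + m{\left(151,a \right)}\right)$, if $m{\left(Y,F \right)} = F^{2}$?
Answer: $-195780836$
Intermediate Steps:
$J{\left(b \right)} = -172 + b$ ($J{\left(b \right)} = b - 172 = -172 + b$)
$\left(-39009 + H{\left(-219 \right)}\right) \left(J{\left(-13 \right)} + m{\left(151,a \right)}\right) = \left(-39009 + \left(64 - 219\right)\right) \left(\left(-172 - 13\right) + \left(-72\right)^{2}\right) = \left(-39009 - 155\right) \left(-185 + 5184\right) = \left(-39164\right) 4999 = -195780836$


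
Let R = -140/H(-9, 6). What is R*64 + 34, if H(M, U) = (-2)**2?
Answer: -2206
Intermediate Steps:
H(M, U) = 4
R = -35 (R = -140/4 = -140*1/4 = -35)
R*64 + 34 = -35*64 + 34 = -2240 + 34 = -2206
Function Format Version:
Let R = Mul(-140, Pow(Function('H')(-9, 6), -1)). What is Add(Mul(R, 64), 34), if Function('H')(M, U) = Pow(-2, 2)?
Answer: -2206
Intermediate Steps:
Function('H')(M, U) = 4
R = -35 (R = Mul(-140, Pow(4, -1)) = Mul(-140, Rational(1, 4)) = -35)
Add(Mul(R, 64), 34) = Add(Mul(-35, 64), 34) = Add(-2240, 34) = -2206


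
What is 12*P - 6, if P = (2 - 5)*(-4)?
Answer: 138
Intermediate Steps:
P = 12 (P = -3*(-4) = 12)
12*P - 6 = 12*12 - 6 = 144 - 6 = 138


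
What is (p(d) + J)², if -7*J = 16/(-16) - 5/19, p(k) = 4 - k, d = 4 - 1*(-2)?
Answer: 58564/17689 ≈ 3.3108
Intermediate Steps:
d = 6 (d = 4 + 2 = 6)
J = 24/133 (J = -(16/(-16) - 5/19)/7 = -(16*(-1/16) - 5*1/19)/7 = -(-1 - 5/19)/7 = -⅐*(-24/19) = 24/133 ≈ 0.18045)
(p(d) + J)² = ((4 - 1*6) + 24/133)² = ((4 - 6) + 24/133)² = (-2 + 24/133)² = (-242/133)² = 58564/17689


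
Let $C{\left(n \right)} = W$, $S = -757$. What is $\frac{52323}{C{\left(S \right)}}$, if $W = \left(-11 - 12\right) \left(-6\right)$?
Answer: $\frac{17441}{46} \approx 379.15$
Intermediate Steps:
$W = 138$ ($W = \left(-23\right) \left(-6\right) = 138$)
$C{\left(n \right)} = 138$
$\frac{52323}{C{\left(S \right)}} = \frac{52323}{138} = 52323 \cdot \frac{1}{138} = \frac{17441}{46}$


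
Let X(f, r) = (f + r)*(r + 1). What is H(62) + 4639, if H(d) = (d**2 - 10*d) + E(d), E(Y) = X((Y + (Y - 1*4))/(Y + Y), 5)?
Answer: 244863/31 ≈ 7898.8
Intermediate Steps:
X(f, r) = (1 + r)*(f + r) (X(f, r) = (f + r)*(1 + r) = (1 + r)*(f + r))
E(Y) = 30 + 3*(-4 + 2*Y)/Y (E(Y) = (Y + (Y - 1*4))/(Y + Y) + 5 + 5**2 + ((Y + (Y - 1*4))/(Y + Y))*5 = (Y + (Y - 4))/((2*Y)) + 5 + 25 + ((Y + (Y - 4))/((2*Y)))*5 = (Y + (-4 + Y))*(1/(2*Y)) + 5 + 25 + ((Y + (-4 + Y))*(1/(2*Y)))*5 = (-4 + 2*Y)*(1/(2*Y)) + 5 + 25 + ((-4 + 2*Y)*(1/(2*Y)))*5 = (-4 + 2*Y)/(2*Y) + 5 + 25 + ((-4 + 2*Y)/(2*Y))*5 = (-4 + 2*Y)/(2*Y) + 5 + 25 + 5*(-4 + 2*Y)/(2*Y) = 30 + 3*(-4 + 2*Y)/Y)
H(d) = 36 + d**2 - 12/d - 10*d (H(d) = (d**2 - 10*d) + (36 - 12/d) = 36 + d**2 - 12/d - 10*d)
H(62) + 4639 = (36 + 62**2 - 12/62 - 10*62) + 4639 = (36 + 3844 - 12*1/62 - 620) + 4639 = (36 + 3844 - 6/31 - 620) + 4639 = 101054/31 + 4639 = 244863/31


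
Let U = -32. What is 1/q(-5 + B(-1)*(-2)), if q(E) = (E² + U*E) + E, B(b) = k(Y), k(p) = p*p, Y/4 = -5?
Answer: 1/672980 ≈ 1.4859e-6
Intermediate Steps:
Y = -20 (Y = 4*(-5) = -20)
k(p) = p²
B(b) = 400 (B(b) = (-20)² = 400)
q(E) = E² - 31*E (q(E) = (E² - 32*E) + E = E² - 31*E)
1/q(-5 + B(-1)*(-2)) = 1/((-5 + 400*(-2))*(-31 + (-5 + 400*(-2)))) = 1/((-5 - 800)*(-31 + (-5 - 800))) = 1/(-805*(-31 - 805)) = 1/(-805*(-836)) = 1/672980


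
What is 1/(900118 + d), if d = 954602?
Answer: 1/1854720 ≈ 5.3916e-7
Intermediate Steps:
1/(900118 + d) = 1/(900118 + 954602) = 1/1854720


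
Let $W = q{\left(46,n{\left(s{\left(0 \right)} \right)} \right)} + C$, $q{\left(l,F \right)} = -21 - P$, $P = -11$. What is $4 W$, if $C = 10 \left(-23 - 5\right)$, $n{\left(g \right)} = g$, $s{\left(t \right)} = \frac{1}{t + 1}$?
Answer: $-1160$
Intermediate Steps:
$s{\left(t \right)} = \frac{1}{1 + t}$
$q{\left(l,F \right)} = -10$ ($q{\left(l,F \right)} = -21 - -11 = -21 + 11 = -10$)
$C = -280$ ($C = 10 \left(-28\right) = -280$)
$W = -290$ ($W = -10 - 280 = -290$)
$4 W = 4 \left(-290\right) = -1160$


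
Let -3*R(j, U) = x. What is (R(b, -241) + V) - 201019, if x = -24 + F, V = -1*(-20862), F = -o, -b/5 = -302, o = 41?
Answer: -540406/3 ≈ -1.8014e+5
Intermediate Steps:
b = 1510 (b = -5*(-302) = 1510)
F = -41 (F = -1*41 = -41)
V = 20862
x = -65 (x = -24 - 41 = -65)
R(j, U) = 65/3 (R(j, U) = -⅓*(-65) = 65/3)
(R(b, -241) + V) - 201019 = (65/3 + 20862) - 201019 = 62651/3 - 201019 = -540406/3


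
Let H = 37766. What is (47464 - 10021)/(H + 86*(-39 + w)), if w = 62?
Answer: 12481/13248 ≈ 0.94210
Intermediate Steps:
(47464 - 10021)/(H + 86*(-39 + w)) = (47464 - 10021)/(37766 + 86*(-39 + 62)) = 37443/(37766 + 86*23) = 37443/(37766 + 1978) = 37443/39744 = 37443*(1/39744) = 12481/13248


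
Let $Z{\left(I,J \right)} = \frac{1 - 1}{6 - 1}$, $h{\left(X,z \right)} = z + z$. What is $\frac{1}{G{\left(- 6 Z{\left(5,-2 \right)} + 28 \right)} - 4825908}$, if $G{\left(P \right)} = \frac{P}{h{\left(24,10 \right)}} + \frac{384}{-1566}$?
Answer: $- \frac{1305}{6297808433} \approx -2.0721 \cdot 10^{-7}$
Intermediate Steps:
$h{\left(X,z \right)} = 2 z$
$Z{\left(I,J \right)} = 0$ ($Z{\left(I,J \right)} = \frac{0}{5} = 0 \cdot \frac{1}{5} = 0$)
$G{\left(P \right)} = - \frac{64}{261} + \frac{P}{20}$ ($G{\left(P \right)} = \frac{P}{2 \cdot 10} + \frac{384}{-1566} = \frac{P}{20} + 384 \left(- \frac{1}{1566}\right) = P \frac{1}{20} - \frac{64}{261} = \frac{P}{20} - \frac{64}{261} = - \frac{64}{261} + \frac{P}{20}$)
$\frac{1}{G{\left(- 6 Z{\left(5,-2 \right)} + 28 \right)} - 4825908} = \frac{1}{\left(- \frac{64}{261} + \frac{\left(-6\right) 0 + 28}{20}\right) - 4825908} = \frac{1}{\left(- \frac{64}{261} + \frac{0 + 28}{20}\right) - 4825908} = \frac{1}{\left(- \frac{64}{261} + \frac{1}{20} \cdot 28\right) - 4825908} = \frac{1}{\left(- \frac{64}{261} + \frac{7}{5}\right) - 4825908} = \frac{1}{\frac{1507}{1305} - 4825908} = \frac{1}{- \frac{6297808433}{1305}} = - \frac{1305}{6297808433}$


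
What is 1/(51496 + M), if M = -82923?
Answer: -1/31427 ≈ -3.1820e-5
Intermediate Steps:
1/(51496 + M) = 1/(51496 - 82923) = 1/(-31427) = -1/31427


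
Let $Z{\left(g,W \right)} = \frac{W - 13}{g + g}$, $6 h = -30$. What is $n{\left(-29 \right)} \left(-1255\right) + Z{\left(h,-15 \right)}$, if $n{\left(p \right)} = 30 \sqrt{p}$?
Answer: $\frac{14}{5} - 37650 i \sqrt{29} \approx 2.8 - 2.0275 \cdot 10^{5} i$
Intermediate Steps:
$h = -5$ ($h = \frac{1}{6} \left(-30\right) = -5$)
$Z{\left(g,W \right)} = \frac{-13 + W}{2 g}$
$n{\left(-29 \right)} \left(-1255\right) + Z{\left(h,-15 \right)} = 30 \sqrt{-29} \left(-1255\right) + \frac{-13 - 15}{2 \left(-5\right)} = 30 i \sqrt{29} \left(-1255\right) + \frac{1}{2} \left(- \frac{1}{5}\right) \left(-28\right) = 30 i \sqrt{29} \left(-1255\right) + \frac{14}{5} = - 37650 i \sqrt{29} + \frac{14}{5} = \frac{14}{5} - 37650 i \sqrt{29}$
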